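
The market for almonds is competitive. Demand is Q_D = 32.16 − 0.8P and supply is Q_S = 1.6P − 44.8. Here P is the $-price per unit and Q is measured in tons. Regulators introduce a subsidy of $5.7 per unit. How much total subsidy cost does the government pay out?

$54.416

In inverse form: demand P = 40.2 − 1.25Q, supply P = 28 + 0.625Q.
Competitive equilibrium: 40.2 − 1.25Q = 28 + 0.625Q → Q* = 6.5067, P* = 32.0667.
The subsidy lowers effective supply by 5.7: P = 22.3 + 0.625Q.
New quantity: 40.2 − 1.25Q = 22.3 + 0.625Q → Q' = 9.5467.
Total subsidy cost = 5.7 × 9.5467 = $54.416.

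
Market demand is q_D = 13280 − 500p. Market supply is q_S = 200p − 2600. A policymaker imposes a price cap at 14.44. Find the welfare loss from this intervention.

9518.85

In inverse form: demand p = 26.56 − 0.002q, supply p = 13 + 0.005q.
Competitive equilibrium: 26.56 − 0.002q = 13 + 0.005q → q* = 1937.1429, p* = 22.6857.
At the ceiling p = 14.44, quantity supplied = (14.44 − 13)/0.005 = 288.
Willingness to pay at q' = 288: 26.56 − 0.002·288 = 25.984.
Δq = 1937.1429 − 288 = 1649.1429; wedge = 25.984 − 14.44 = 11.544.
Deadweight loss = ½ × 1649.1429 × 11.544 = 9518.85.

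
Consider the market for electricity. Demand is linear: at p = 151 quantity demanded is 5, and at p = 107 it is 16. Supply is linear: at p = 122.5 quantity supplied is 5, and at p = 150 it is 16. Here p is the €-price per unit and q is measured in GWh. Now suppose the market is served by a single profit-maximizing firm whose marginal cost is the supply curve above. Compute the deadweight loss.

Demand slope = (107 − 151)/(16 − 5) = −4, so p = 171 − 4q.
Supply slope = (150 − 122.5)/(16 − 5) = 2.5, so p = 110 + 2.5q.
Competitive equilibrium: 171 − 4q = 110 + 2.5q → q* = 9.3846, p* = 133.4615.
Marginal revenue: MR = 171 − 8q. Set MR = MC: 171 − 8q = 110 + 2.5q → q_m = 5.8095.
Price p_m = 171 − 4·5.8095 = 147.762; MC(q_m) = 110 + 2.5·5.8095 = 124.5238.
Competitive q* = 9.3846, so Δq = 3.5751; wedge = 147.762 − 124.5238 = 23.2382.
DWL = ½ × 3.5751 × 23.2382 = €41.54.

€41.54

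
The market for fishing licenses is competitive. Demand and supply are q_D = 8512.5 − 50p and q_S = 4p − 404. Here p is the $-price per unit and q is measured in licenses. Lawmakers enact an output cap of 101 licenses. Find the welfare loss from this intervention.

In inverse form: demand p = 170.25 − 0.02q, supply p = 101 + 0.25q.
Competitive equilibrium: 170.25 − 0.02q = 101 + 0.25q → q* = 256.4815, p* = 165.1204.
At q = 101: demand price = 170.25 − 0.02·101 = 168.23; supply price = 101 + 0.25·101 = 126.25.
Δq = 256.4815 − 101 = 155.4815; wedge = 168.23 − 126.25 = 41.98.
DWL = ½ × 155.4815 × 41.98 = $3263.56.

$3263.56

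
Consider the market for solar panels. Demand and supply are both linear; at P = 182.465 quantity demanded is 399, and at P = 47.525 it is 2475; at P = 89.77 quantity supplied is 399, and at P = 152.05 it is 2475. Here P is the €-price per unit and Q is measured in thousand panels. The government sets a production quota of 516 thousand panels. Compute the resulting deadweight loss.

Demand slope = (47.525 − 182.465)/(2475 − 399) = −0.065, so P = 208.4 − 0.065Q.
Supply slope = (152.05 − 89.77)/(2475 − 399) = 0.03, so P = 77.8 + 0.03Q.
Competitive equilibrium: 208.4 − 0.065Q = 77.8 + 0.03Q → Q* = 1374.73684, P* = 119.04211.
At Q = 516: demand price = 208.4 − 0.065·516 = 174.86; supply price = 77.8 + 0.03·516 = 93.28.
ΔQ = 1374.73684 − 516 = 858.73684; wedge = 174.86 − 93.28 = 81.58.
The triangle = ½ × 858.73684 × 81.58 = €35027.88 thousand.

€35027.88 thousand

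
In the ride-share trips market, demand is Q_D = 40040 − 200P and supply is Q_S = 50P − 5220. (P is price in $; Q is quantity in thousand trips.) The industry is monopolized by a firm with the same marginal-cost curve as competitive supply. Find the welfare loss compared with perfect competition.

In inverse form: demand P = 200.2 − 0.005Q, supply P = 104.4 + 0.02Q.
Competitive equilibrium: 200.2 − 0.005Q = 104.4 + 0.02Q → Q* = 3832, P* = 181.04.
Marginal revenue: MR = 200.2 − 0.01Q. Set MR = MC: 200.2 − 0.01Q = 104.4 + 0.02Q → Q_m = 3193.33333.
Price P_m = 200.2 − 0.005·3193.33333 = 184.23333; MC(Q_m) = 104.4 + 0.02·3193.33333 = 168.26667.
Competitive Q* = 3832, so ΔQ = 638.66667; wedge = 184.23333 − 168.26667 = 15.96666.
Welfare loss = ½ × 638.66667 × 15.96666 = $5098.69 thousand.

$5098.69 thousand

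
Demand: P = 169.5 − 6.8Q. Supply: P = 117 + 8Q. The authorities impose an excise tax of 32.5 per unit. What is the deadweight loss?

Competitive equilibrium: 169.5 − 6.8Q = 117 + 8Q → Q* = 3.5473, P* = 145.3784.
With the tax, the buyer price exceeds the seller price by 32.5: (169.5 − 6.8Q) − (117 + 8Q) = 32.5 → Q' = 1.3514.
ΔQ = 3.5473 − 1.3514 = 2.1959; the wedge equals the tax, 32.5.
Deadweight loss = ½ × 2.1959 × 32.5 = 35.68.

35.68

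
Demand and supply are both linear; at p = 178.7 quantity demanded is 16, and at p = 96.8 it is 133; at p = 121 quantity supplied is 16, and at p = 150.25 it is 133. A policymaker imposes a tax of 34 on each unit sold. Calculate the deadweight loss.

608.42

Demand slope = (96.8 − 178.7)/(133 − 16) = −0.7, so p = 189.9 − 0.7q.
Supply slope = (150.25 − 121)/(133 − 16) = 0.25, so p = 117 + 0.25q.
Competitive equilibrium: 189.9 − 0.7q = 117 + 0.25q → q* = 76.7368, p* = 136.1842.
With the tax, the buyer price exceeds the seller price by 34: (189.9 − 0.7q) − (117 + 0.25q) = 34 → q' = 40.9474.
Δq = 76.7368 − 40.9474 = 35.7894; the wedge equals the tax, 34.
The triangle = ½ × 35.7894 × 34 = 608.42.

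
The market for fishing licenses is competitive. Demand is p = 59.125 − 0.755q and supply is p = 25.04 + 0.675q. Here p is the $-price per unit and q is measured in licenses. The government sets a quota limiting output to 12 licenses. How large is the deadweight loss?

$100.16

Competitive equilibrium: 59.125 − 0.755q = 25.04 + 0.675q → q* = 23.8357, p* = 41.1291.
At q = 12: demand price = 59.125 − 0.755·12 = 50.065; supply price = 25.04 + 0.675·12 = 33.14.
Δq = 23.8357 − 12 = 11.8357; wedge = 50.065 − 33.14 = 16.925.
DWL = ½ × 11.8357 × 16.925 = $100.16.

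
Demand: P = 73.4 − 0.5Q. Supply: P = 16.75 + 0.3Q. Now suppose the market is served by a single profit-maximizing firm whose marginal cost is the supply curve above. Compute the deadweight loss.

Competitive equilibrium: 73.4 − 0.5Q = 16.75 + 0.3Q → Q* = 70.8125, P* = 37.9938.
Marginal revenue: MR = 73.4 − Q. Set MR = MC: 73.4 − Q = 16.75 + 0.3Q → Q_m = 43.5769.
Price P_m = 73.4 − 0.5·43.5769 = 51.6116; MC(Q_m) = 16.75 + 0.3·43.5769 = 29.8231.
Competitive Q* = 70.8125, so ΔQ = 27.2356; wedge = 51.6116 − 29.8231 = 21.7885.
Welfare loss = ½ × 27.2356 × 21.7885 = 296.71.

296.71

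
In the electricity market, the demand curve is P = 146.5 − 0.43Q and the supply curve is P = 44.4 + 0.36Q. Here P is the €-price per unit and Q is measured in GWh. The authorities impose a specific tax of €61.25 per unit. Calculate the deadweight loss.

€2374.41

Competitive equilibrium: 146.5 − 0.43Q = 44.4 + 0.36Q → Q* = 129.2405, P* = 90.9266.
With the tax, the buyer price exceeds the seller price by 61.25: (146.5 − 0.43Q) − (44.4 + 0.36Q) = 61.25 → Q' = 51.7089.
ΔQ = 129.2405 − 51.7089 = 77.5316; the wedge equals the tax, 61.25.
Welfare loss = ½ × 77.5316 × 61.25 = €2374.41.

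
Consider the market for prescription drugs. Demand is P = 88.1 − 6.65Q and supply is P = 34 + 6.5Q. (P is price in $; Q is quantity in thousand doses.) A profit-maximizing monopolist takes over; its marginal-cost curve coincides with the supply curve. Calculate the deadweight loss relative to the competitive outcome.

$12.55 thousand

Competitive equilibrium: 88.1 − 6.65Q = 34 + 6.5Q → Q* = 4.1141, P* = 60.7414.
Marginal revenue: MR = 88.1 − 13.3Q. Set MR = MC: 88.1 − 13.3Q = 34 + 6.5Q → Q_m = 2.7323.
Price P_m = 88.1 − 6.65·2.7323 = 69.9302; MC(Q_m) = 34 + 6.5·2.7323 = 51.76.
Competitive Q* = 4.1141, so ΔQ = 1.3818; wedge = 69.9302 − 51.76 = 18.1702.
Welfare loss = ½ × 1.3818 × 18.1702 = $12.55 thousand.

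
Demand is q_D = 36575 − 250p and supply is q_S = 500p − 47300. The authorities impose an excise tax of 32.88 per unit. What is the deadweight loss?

In inverse form: demand p = 146.3 − 0.004q, supply p = 94.6 + 0.002q.
Competitive equilibrium: 146.3 − 0.004q = 94.6 + 0.002q → q* = 8616.6667, p* = 111.8333.
With the tax, the buyer price exceeds the seller price by 32.88: (146.3 − 0.004q) − (94.6 + 0.002q) = 32.88 → q' = 3136.6667.
Δq = 8616.6667 − 3136.6667 = 5480; the wedge equals the tax, 32.88.
Deadweight loss = ½ × 5480 × 32.88 = 90091.20.

90091.20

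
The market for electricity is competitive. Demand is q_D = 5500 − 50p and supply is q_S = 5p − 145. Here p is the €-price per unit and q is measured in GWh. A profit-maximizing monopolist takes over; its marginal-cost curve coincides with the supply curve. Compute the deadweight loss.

In inverse form: demand p = 110 − 0.02q, supply p = 29 + 0.2q.
Competitive equilibrium: 110 − 0.02q = 29 + 0.2q → q* = 368.1818, p* = 102.6364.
Marginal revenue: MR = 110 − 0.04q. Set MR = MC: 110 − 0.04q = 29 + 0.2q → q_m = 337.5.
Price p_m = 110 − 0.02·337.5 = 103.25; MC(q_m) = 29 + 0.2·337.5 = 96.5.
Competitive q* = 368.1818, so Δq = 30.6818; wedge = 103.25 − 96.5 = 6.75.
DWL = ½ × 30.6818 × 6.75 = €103.55.

€103.55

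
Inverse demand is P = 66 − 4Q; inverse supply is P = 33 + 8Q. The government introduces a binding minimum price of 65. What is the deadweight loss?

Competitive equilibrium: 66 − 4Q = 33 + 8Q → Q* = 2.75, P* = 55.
At the floor P = 65, quantity demanded = (66 − 65)/4 = 0.25.
Sellers' marginal cost at Q' = 0.25: 33 + 8·0.25 = 35.
ΔQ = 2.75 − 0.25 = 2.5; wedge = 65 − 35 = 30.
The triangle = ½ × 2.5 × 30 = 37.50.

37.50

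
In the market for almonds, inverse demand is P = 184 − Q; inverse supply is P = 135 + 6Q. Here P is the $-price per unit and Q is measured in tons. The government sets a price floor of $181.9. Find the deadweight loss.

Competitive equilibrium: 184 − Q = 135 + 6Q → Q* = 7, P* = 177.
At the floor P = 181.9, quantity demanded = (184 − 181.9)/1 = 2.1.
Sellers' marginal cost at Q' = 2.1: 135 + 6·2.1 = 147.6.
ΔQ = 7 − 2.1 = 4.9; wedge = 181.9 − 147.6 = 34.3.
DWL = ½ × 4.9 × 34.3 = $84.035.

$84.035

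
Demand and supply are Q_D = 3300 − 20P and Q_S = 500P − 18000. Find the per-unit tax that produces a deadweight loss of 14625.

39

In inverse form: demand P = 165 − 0.05Q, supply P = 36 + 0.002Q.
Competitive equilibrium: 165 − 0.05Q = 36 + 0.002Q → Q* = 2480.7692, P* = 40.9615.
A tax t gives ΔQ = t/0.052 and wedge t, so DWL = t²/0.104.
t²/0.104 = 14625 → t² = 1521 → t = 39.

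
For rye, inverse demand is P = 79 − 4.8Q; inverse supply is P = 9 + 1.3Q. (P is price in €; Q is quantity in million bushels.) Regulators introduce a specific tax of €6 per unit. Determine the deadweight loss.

Competitive equilibrium: 79 − 4.8Q = 9 + 1.3Q → Q* = 11.4754, P* = 23.918.
With the tax, the buyer price exceeds the seller price by 6: (79 − 4.8Q) − (9 + 1.3Q) = 6 → Q' = 10.4918.
ΔQ = 11.4754 − 10.4918 = 0.9836; the wedge equals the tax, 6.
DWL = ½ × 0.9836 × 6 = €2.95 million.

€2.95 million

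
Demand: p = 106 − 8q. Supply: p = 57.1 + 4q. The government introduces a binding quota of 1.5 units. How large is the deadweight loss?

Competitive equilibrium: 106 − 8q = 57.1 + 4q → q* = 4.075, p* = 73.4.
At q = 1.5: demand price = 106 − 8·1.5 = 94; supply price = 57.1 + 4·1.5 = 63.1.
Δq = 4.075 − 1.5 = 2.575; wedge = 94 − 63.1 = 30.9.
The triangle = ½ × 2.575 × 30.9 = 39.78.

39.78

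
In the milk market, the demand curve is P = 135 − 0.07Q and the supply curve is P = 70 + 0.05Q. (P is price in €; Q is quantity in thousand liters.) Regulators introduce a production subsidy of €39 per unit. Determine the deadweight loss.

€6337.50 thousand

Competitive equilibrium: 135 − 0.07Q = 70 + 0.05Q → Q* = 541.6667, P* = 97.0833.
The subsidy lowers effective supply by 39: P = 31 + 0.05Q.
New quantity: 135 − 0.07Q = 31 + 0.05Q → Q' = 866.6667.
Overproduction ΔQ = 866.6667 − 541.6667 = 325; wedge = subsidy = 39.
DWL = ½ × 325 × 39 = €6337.50 thousand.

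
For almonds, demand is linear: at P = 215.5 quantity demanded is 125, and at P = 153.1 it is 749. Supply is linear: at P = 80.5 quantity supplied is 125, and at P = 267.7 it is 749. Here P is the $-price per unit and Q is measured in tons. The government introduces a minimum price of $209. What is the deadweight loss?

$14851.25

Demand slope = (153.1 − 215.5)/(749 − 125) = −0.1, so P = 228 − 0.1Q.
Supply slope = (267.7 − 80.5)/(749 − 125) = 0.3, so P = 43 + 0.3Q.
Competitive equilibrium: 228 − 0.1Q = 43 + 0.3Q → Q* = 462.5, P* = 181.75.
At the floor P = 209, quantity demanded = (228 − 209)/0.1 = 190.
Sellers' marginal cost at Q' = 190: 43 + 0.3·190 = 100.
ΔQ = 462.5 − 190 = 272.5; wedge = 209 − 100 = 109.
The triangle = ½ × 272.5 × 109 = $14851.25.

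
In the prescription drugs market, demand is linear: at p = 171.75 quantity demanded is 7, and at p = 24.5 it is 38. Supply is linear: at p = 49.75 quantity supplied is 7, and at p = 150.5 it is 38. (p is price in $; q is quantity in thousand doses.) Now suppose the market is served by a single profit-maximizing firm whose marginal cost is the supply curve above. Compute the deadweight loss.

$274.84 thousand

Demand slope = (24.5 − 171.75)/(38 − 7) = −4.75, so p = 205 − 4.75q.
Supply slope = (150.5 − 49.75)/(38 − 7) = 3.25, so p = 27 + 3.25q.
Competitive equilibrium: 205 − 4.75q = 27 + 3.25q → q* = 22.25, p* = 99.3125.
Marginal revenue: MR = 205 − 9.5q. Set MR = MC: 205 − 9.5q = 27 + 3.25q → q_m = 13.9608.
Price p_m = 205 − 4.75·13.9608 = 138.6862; MC(q_m) = 27 + 3.25·13.9608 = 72.3726.
Competitive q* = 22.25, so Δq = 8.2892; wedge = 138.6862 − 72.3726 = 66.3136.
Deadweight loss = ½ × 8.2892 × 66.3136 = $274.84 thousand.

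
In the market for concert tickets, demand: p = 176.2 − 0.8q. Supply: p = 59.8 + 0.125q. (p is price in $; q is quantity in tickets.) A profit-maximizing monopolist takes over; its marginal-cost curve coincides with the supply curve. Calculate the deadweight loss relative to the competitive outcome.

Competitive equilibrium: 176.2 − 0.8q = 59.8 + 0.125q → q* = 125.8378, p* = 75.5297.
Marginal revenue: MR = 176.2 − 1.6q. Set MR = MC: 176.2 − 1.6q = 59.8 + 0.125q → q_m = 67.4783.
Price p_m = 176.2 − 0.8·67.4783 = 122.2174; MC(q_m) = 59.8 + 0.125·67.4783 = 68.2348.
Competitive q* = 125.8378, so Δq = 58.3595; wedge = 122.2174 − 68.2348 = 53.9826.
Deadweight loss = ½ × 58.3595 × 53.9826 = $1575.20.

$1575.20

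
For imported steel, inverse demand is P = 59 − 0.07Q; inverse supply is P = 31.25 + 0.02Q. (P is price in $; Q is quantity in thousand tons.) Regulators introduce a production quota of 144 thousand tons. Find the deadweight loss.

Competitive equilibrium: 59 − 0.07Q = 31.25 + 0.02Q → Q* = 308.3333, P* = 37.4167.
At Q = 144: demand price = 59 − 0.07·144 = 48.92; supply price = 31.25 + 0.02·144 = 34.13.
ΔQ = 308.3333 − 144 = 164.3333; wedge = 48.92 − 34.13 = 14.79.
DWL = ½ × 164.3333 × 14.79 = $1215.245 thousand.

$1215.245 thousand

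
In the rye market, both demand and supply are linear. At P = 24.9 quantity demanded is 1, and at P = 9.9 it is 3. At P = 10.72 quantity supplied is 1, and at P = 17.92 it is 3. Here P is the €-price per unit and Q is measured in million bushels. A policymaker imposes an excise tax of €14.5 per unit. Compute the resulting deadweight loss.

€9.47 million

Demand slope = (9.9 − 24.9)/(3 − 1) = −7.5, so P = 32.4 − 7.5Q.
Supply slope = (17.92 − 10.72)/(3 − 1) = 3.6, so P = 7.12 + 3.6Q.
Competitive equilibrium: 32.4 − 7.5Q = 7.12 + 3.6Q → Q* = 2.2775, P* = 15.3189.
With the tax, the buyer price exceeds the seller price by 14.5: (32.4 − 7.5Q) − (7.12 + 3.6Q) = 14.5 → Q' = 0.9712.
ΔQ = 2.2775 − 0.9712 = 1.3063; the wedge equals the tax, 14.5.
Welfare loss = ½ × 1.3063 × 14.5 = €9.47 million.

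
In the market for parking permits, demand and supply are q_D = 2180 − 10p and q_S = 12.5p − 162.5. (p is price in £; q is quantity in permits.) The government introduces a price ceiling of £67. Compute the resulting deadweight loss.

In inverse form: demand p = 218 − 0.1q, supply p = 13 + 0.08q.
Competitive equilibrium: 218 − 0.1q = 13 + 0.08q → q* = 1138.8889, p* = 104.1111.
At the ceiling p = 67, quantity supplied = (67 − 13)/0.08 = 675.
Willingness to pay at q' = 675: 218 − 0.1·675 = 150.5.
Δq = 1138.8889 − 675 = 463.8889; wedge = 150.5 − 67 = 83.5.
DWL = ½ × 463.8889 × 83.5 = £19367.36.

£19367.36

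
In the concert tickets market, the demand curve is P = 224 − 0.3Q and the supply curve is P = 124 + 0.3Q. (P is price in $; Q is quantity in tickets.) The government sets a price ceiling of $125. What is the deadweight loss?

$8003.33

Competitive equilibrium: 224 − 0.3Q = 124 + 0.3Q → Q* = 166.66667, P* = 174.
At the ceiling P = 125, quantity supplied = (125 − 124)/0.3 = 3.33333.
Willingness to pay at Q' = 3.33333: 224 − 0.3·3.33333 = 223.
ΔQ = 166.66667 − 3.33333 = 163.33334; wedge = 223 − 125 = 98.
The triangle = ½ × 163.33334 × 98 = $8003.33.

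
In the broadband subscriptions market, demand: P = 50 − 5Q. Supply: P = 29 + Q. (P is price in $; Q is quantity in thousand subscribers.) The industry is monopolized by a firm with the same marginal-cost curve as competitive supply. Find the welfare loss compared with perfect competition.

$7.59 thousand

Competitive equilibrium: 50 − 5Q = 29 + Q → Q* = 3.5, P* = 32.5.
Marginal revenue: MR = 50 − 10Q. Set MR = MC: 50 − 10Q = 29 + Q → Q_m = 1.9091.
Price P_m = 50 − 5·1.9091 = 40.4545; MC(Q_m) = 29 + 1·1.9091 = 30.9091.
Competitive Q* = 3.5, so ΔQ = 1.5909; wedge = 40.4545 − 30.9091 = 9.5454.
Welfare loss = ½ × 1.5909 × 9.5454 = $7.59 thousand.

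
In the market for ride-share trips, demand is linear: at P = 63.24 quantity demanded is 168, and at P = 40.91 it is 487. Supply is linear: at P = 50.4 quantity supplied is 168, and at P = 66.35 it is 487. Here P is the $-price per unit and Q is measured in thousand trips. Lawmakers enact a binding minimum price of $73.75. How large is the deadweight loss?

Demand slope = (40.91 − 63.24)/(487 − 168) = −0.07, so P = 75 − 0.07Q.
Supply slope = (66.35 − 50.4)/(487 − 168) = 0.05, so P = 42 + 0.05Q.
Competitive equilibrium: 75 − 0.07Q = 42 + 0.05Q → Q* = 275, P* = 55.75.
At the floor P = 73.75, quantity demanded = (75 − 73.75)/0.07 = 17.85714.
Sellers' marginal cost at Q' = 17.85714: 42 + 0.05·17.85714 = 42.89286.
ΔQ = 275 − 17.85714 = 257.14286; wedge = 73.75 − 42.89286 = 30.85714.
Deadweight loss = ½ × 257.14286 × 30.85714 = $3967.35 thousand.

$3967.35 thousand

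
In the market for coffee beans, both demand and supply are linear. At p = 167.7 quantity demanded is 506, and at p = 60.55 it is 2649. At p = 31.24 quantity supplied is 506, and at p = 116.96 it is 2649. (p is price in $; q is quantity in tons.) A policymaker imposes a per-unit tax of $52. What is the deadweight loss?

Demand slope = (60.55 − 167.7)/(2649 − 506) = −0.05, so p = 193 − 0.05q.
Supply slope = (116.96 − 31.24)/(2649 − 506) = 0.04, so p = 11 + 0.04q.
Competitive equilibrium: 193 − 0.05q = 11 + 0.04q → q* = 2022.2222, p* = 91.8889.
With the tax, the buyer price exceeds the seller price by 52: (193 − 0.05q) − (11 + 0.04q) = 52 → q' = 1444.4444.
Δq = 2022.2222 − 1444.4444 = 577.7778; the wedge equals the tax, 52.
DWL = ½ × 577.7778 × 52 = $15022.22.

$15022.22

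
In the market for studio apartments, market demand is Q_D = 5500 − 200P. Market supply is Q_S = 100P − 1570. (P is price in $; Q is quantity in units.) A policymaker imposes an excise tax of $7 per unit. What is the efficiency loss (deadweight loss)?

$1633.33

In inverse form: demand P = 27.5 − 0.005Q, supply P = 15.7 + 0.01Q.
Competitive equilibrium: 27.5 − 0.005Q = 15.7 + 0.01Q → Q* = 786.6667, P* = 23.5667.
With the tax, the buyer price exceeds the seller price by 7: (27.5 − 0.005Q) − (15.7 + 0.01Q) = 7 → Q' = 320.
ΔQ = 786.6667 − 320 = 466.6667; the wedge equals the tax, 7.
DWL = ½ × 466.6667 × 7 = $1633.33.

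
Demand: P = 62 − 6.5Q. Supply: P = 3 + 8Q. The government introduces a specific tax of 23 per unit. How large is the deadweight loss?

Competitive equilibrium: 62 − 6.5Q = 3 + 8Q → Q* = 4.069, P* = 35.5517.
With the tax, the buyer price exceeds the seller price by 23: (62 − 6.5Q) − (3 + 8Q) = 23 → Q' = 2.4828.
ΔQ = 4.069 − 2.4828 = 1.5862; the wedge equals the tax, 23.
Welfare loss = ½ × 1.5862 × 23 = 18.24.

18.24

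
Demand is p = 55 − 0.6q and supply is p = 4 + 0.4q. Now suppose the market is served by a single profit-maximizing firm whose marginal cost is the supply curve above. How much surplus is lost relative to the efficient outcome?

Competitive equilibrium: 55 − 0.6q = 4 + 0.4q → q* = 51, p* = 24.4.
Marginal revenue: MR = 55 − 1.2q. Set MR = MC: 55 − 1.2q = 4 + 0.4q → q_m = 31.875.
Price p_m = 55 − 0.6·31.875 = 35.875; MC(q_m) = 4 + 0.4·31.875 = 16.75.
Competitive q* = 51, so Δq = 19.125; wedge = 35.875 − 16.75 = 19.125.
DWL = ½ × 19.125 × 19.125 = 182.88.

182.88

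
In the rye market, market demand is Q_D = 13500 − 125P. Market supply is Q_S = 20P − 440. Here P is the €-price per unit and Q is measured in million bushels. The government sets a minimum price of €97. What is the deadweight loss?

€336.75 million

In inverse form: demand P = 108 − 0.008Q, supply P = 22 + 0.05Q.
Competitive equilibrium: 108 − 0.008Q = 22 + 0.05Q → Q* = 1482.7586, P* = 96.1379.
At the floor P = 97, quantity demanded = (108 − 97)/0.008 = 1375.
Sellers' marginal cost at Q' = 1375: 22 + 0.05·1375 = 90.75.
ΔQ = 1482.7586 − 1375 = 107.7586; wedge = 97 − 90.75 = 6.25.
The triangle = ½ × 107.7586 × 6.25 = €336.75 million.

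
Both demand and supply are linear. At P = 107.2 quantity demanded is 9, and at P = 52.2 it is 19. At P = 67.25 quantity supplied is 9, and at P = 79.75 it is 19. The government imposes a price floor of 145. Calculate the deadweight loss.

Demand slope = (52.2 − 107.2)/(19 − 9) = −5.5, so P = 156.7 − 5.5Q.
Supply slope = (79.75 − 67.25)/(19 − 9) = 1.25, so P = 56 + 1.25Q.
Competitive equilibrium: 156.7 − 5.5Q = 56 + 1.25Q → Q* = 14.9185, P* = 74.6481.
At the floor P = 145, quantity demanded = (156.7 − 145)/5.5 = 2.1273.
Sellers' marginal cost at Q' = 2.1273: 56 + 1.25·2.1273 = 58.6591.
ΔQ = 14.9185 − 2.1273 = 12.7912; wedge = 145 − 58.6591 = 86.3409.
Deadweight loss = ½ × 12.7912 × 86.3409 = 552.20.

552.20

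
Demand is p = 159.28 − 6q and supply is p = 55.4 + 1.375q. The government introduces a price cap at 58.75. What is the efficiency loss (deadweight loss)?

Competitive equilibrium: 159.28 − 6q = 55.4 + 1.375q → q* = 14.08542, p* = 74.76746.
At the ceiling p = 58.75, quantity supplied = (58.75 − 55.4)/1.375 = 2.43636.
Willingness to pay at q' = 2.43636: 159.28 − 6·2.43636 = 144.66184.
Δq = 14.08542 − 2.43636 = 11.64906; wedge = 144.66184 − 58.75 = 85.91184.
DWL = ½ × 11.64906 × 85.91184 = 500.40.

500.40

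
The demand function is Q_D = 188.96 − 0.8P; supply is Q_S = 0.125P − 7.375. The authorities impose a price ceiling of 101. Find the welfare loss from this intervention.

In inverse form: demand P = 236.2 − 1.25Q, supply P = 59 + 8Q.
Competitive equilibrium: 236.2 − 1.25Q = 59 + 8Q → Q* = 19.1568, P* = 212.2541.
At the ceiling P = 101, quantity supplied = (101 − 59)/8 = 5.25.
Willingness to pay at Q' = 5.25: 236.2 − 1.25·5.25 = 229.6375.
ΔQ = 19.1568 − 5.25 = 13.9068; wedge = 229.6375 − 101 = 128.6375.
Deadweight loss = ½ × 13.9068 × 128.6375 = 894.47.

894.47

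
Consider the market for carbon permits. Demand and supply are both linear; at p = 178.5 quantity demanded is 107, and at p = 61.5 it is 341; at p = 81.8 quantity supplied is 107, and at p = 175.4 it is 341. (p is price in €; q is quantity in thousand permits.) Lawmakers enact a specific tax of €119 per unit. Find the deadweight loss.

€7867.22 thousand

Demand slope = (61.5 − 178.5)/(341 − 107) = −0.5, so p = 232 − 0.5q.
Supply slope = (175.4 − 81.8)/(341 − 107) = 0.4, so p = 39 + 0.4q.
Competitive equilibrium: 232 − 0.5q = 39 + 0.4q → q* = 214.4444, p* = 124.7778.
With the tax, the buyer price exceeds the seller price by 119: (232 − 0.5q) − (39 + 0.4q) = 119 → q' = 82.2222.
Δq = 214.4444 − 82.2222 = 132.2222; the wedge equals the tax, 119.
The triangle = ½ × 132.2222 × 119 = €7867.22 thousand.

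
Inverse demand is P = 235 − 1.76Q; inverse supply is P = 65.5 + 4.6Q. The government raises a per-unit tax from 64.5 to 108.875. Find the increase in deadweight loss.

604.84

Competitive equilibrium: 235 − 1.76Q = 65.5 + 4.6Q → Q* = 26.6509, P* = 188.0943.
For a per-unit tax t: ΔQ = t/6.36, so DWL = ½·t·(t/6.36) = t²/12.72.
At t = 64.5: DWL = 327.064. At t = 108.875: DWL = 931.9.
Increase = 931.9 − 327.064 = 604.84.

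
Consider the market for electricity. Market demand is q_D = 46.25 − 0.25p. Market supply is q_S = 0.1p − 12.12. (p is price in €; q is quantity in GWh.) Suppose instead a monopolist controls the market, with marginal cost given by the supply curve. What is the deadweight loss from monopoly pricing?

€7.18

In inverse form: demand p = 185 − 4q, supply p = 121.2 + 10q.
Competitive equilibrium: 185 − 4q = 121.2 + 10q → q* = 4.5571, p* = 166.7714.
Marginal revenue: MR = 185 − 8q. Set MR = MC: 185 − 8q = 121.2 + 10q → q_m = 3.5444.
Price p_m = 185 − 4·3.5444 = 170.8224; MC(q_m) = 121.2 + 10·3.5444 = 156.644.
Competitive q* = 4.5571, so Δq = 1.0127; wedge = 170.8224 − 156.644 = 14.1784.
DWL = ½ × 1.0127 × 14.1784 = €7.18.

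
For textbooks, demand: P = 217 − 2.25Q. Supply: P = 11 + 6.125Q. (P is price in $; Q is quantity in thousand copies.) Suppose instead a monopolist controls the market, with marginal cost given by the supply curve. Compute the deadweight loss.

$113.61 thousand

Competitive equilibrium: 217 − 2.25Q = 11 + 6.125Q → Q* = 24.597, P* = 161.6567.
Marginal revenue: MR = 217 − 4.5Q. Set MR = MC: 217 − 4.5Q = 11 + 6.125Q → Q_m = 19.3882.
Price P_m = 217 − 2.25·19.3882 = 173.3766; MC(Q_m) = 11 + 6.125·19.3882 = 129.7527.
Competitive Q* = 24.597, so ΔQ = 5.2088; wedge = 173.3766 − 129.7527 = 43.6239.
DWL = ½ × 5.2088 × 43.6239 = $113.61 thousand.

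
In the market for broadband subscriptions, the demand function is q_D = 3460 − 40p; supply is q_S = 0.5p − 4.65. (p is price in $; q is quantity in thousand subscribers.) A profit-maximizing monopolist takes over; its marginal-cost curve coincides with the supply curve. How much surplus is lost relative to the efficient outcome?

In inverse form: demand p = 86.5 − 0.025q, supply p = 9.3 + 2q.
Competitive equilibrium: 86.5 − 0.025q = 9.3 + 2q → q* = 38.1235, p* = 85.5469.
Marginal revenue: MR = 86.5 − 0.05q. Set MR = MC: 86.5 − 0.05q = 9.3 + 2q → q_m = 37.6585.
Price p_m = 86.5 − 0.025·37.6585 = 85.5585; MC(q_m) = 9.3 + 2·37.6585 = 84.617.
Competitive q* = 38.1235, so Δq = 0.465; wedge = 85.5585 − 84.617 = 0.9415.
Welfare loss = ½ × 0.465 × 0.9415 = $0.22 thousand.

$0.22 thousand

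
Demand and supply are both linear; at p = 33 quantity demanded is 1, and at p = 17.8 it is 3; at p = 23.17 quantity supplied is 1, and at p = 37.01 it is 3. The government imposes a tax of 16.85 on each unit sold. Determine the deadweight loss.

9.78

Demand slope = (17.8 − 33)/(3 − 1) = −7.6, so p = 40.6 − 7.6q.
Supply slope = (37.01 − 23.17)/(3 − 1) = 6.92, so p = 16.25 + 6.92q.
Competitive equilibrium: 40.6 − 7.6q = 16.25 + 6.92q → q* = 1.677, p* = 27.8548.
With the tax, the buyer price exceeds the seller price by 16.85: (40.6 − 7.6q) − (16.25 + 6.92q) = 16.85 → q' = 0.5165.
Δq = 1.677 − 0.5165 = 1.1605; the wedge equals the tax, 16.85.
DWL = ½ × 1.1605 × 16.85 = 9.78.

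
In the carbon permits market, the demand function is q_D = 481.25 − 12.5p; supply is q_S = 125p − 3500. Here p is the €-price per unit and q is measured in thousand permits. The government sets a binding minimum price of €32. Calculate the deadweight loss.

€63.76 thousand

In inverse form: demand p = 38.5 − 0.08q, supply p = 28 + 0.008q.
Competitive equilibrium: 38.5 − 0.08q = 28 + 0.008q → q* = 119.3182, p* = 28.9545.
At the floor p = 32, quantity demanded = (38.5 − 32)/0.08 = 81.25.
Sellers' marginal cost at q' = 81.25: 28 + 0.008·81.25 = 28.65.
Δq = 119.3182 − 81.25 = 38.0682; wedge = 32 − 28.65 = 3.35.
Deadweight loss = ½ × 38.0682 × 3.35 = €63.76 thousand.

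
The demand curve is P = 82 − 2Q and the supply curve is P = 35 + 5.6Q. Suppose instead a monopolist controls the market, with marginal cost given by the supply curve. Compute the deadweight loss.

6.31

Competitive equilibrium: 82 − 2Q = 35 + 5.6Q → Q* = 6.1842, P* = 69.6316.
Marginal revenue: MR = 82 − 4Q. Set MR = MC: 82 − 4Q = 35 + 5.6Q → Q_m = 4.8958.
Price P_m = 82 − 2·4.8958 = 72.2084; MC(Q_m) = 35 + 5.6·4.8958 = 62.4165.
Competitive Q* = 6.1842, so ΔQ = 1.2884; wedge = 72.2084 − 62.4165 = 9.7919.
Welfare loss = ½ × 1.2884 × 9.7919 = 6.31.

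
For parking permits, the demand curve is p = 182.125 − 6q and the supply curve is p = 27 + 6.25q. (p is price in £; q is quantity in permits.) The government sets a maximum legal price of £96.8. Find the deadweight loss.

Competitive equilibrium: 182.125 − 6q = 27 + 6.25q → q* = 12.6633, p* = 106.1454.
At the ceiling p = 96.8, quantity supplied = (96.8 − 27)/6.25 = 11.168.
Willingness to pay at q' = 11.168: 182.125 − 6·11.168 = 115.117.
Δq = 12.6633 − 11.168 = 1.4953; wedge = 115.117 − 96.8 = 18.317.
Deadweight loss = ½ × 1.4953 × 18.317 = £13.69.

£13.69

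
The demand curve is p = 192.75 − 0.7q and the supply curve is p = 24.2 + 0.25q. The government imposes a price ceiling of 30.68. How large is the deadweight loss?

10902.47

Competitive equilibrium: 192.75 − 0.7q = 24.2 + 0.25q → q* = 177.4211, p* = 68.5553.
At the ceiling p = 30.68, quantity supplied = (30.68 − 24.2)/0.25 = 25.92.
Willingness to pay at q' = 25.92: 192.75 − 0.7·25.92 = 174.606.
Δq = 177.4211 − 25.92 = 151.5011; wedge = 174.606 − 30.68 = 143.926.
The triangle = ½ × 151.5011 × 143.926 = 10902.47.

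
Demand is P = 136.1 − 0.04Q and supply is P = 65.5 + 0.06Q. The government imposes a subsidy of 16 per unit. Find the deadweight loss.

1280

Competitive equilibrium: 136.1 − 0.04Q = 65.5 + 0.06Q → Q* = 706, P* = 107.86.
The subsidy lowers effective supply by 16: P = 49.5 + 0.06Q.
New quantity: 136.1 − 0.04Q = 49.5 + 0.06Q → Q' = 866.
Overproduction ΔQ = 866 − 706 = 160; wedge = subsidy = 16.
Welfare loss = ½ × 160 × 16 = 1280.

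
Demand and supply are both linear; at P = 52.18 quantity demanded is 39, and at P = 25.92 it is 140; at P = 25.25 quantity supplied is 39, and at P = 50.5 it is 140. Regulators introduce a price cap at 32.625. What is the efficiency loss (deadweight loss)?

138.48

Demand slope = (25.92 − 52.18)/(140 − 39) = −0.26, so P = 62.32 − 0.26Q.
Supply slope = (50.5 − 25.25)/(140 − 39) = 0.25, so P = 15.5 + 0.25Q.
Competitive equilibrium: 62.32 − 0.26Q = 15.5 + 0.25Q → Q* = 91.8039, P* = 38.451.
At the ceiling P = 32.625, quantity supplied = (32.625 − 15.5)/0.25 = 68.5.
Willingness to pay at Q' = 68.5: 62.32 − 0.26·68.5 = 44.51.
ΔQ = 91.8039 − 68.5 = 23.3039; wedge = 44.51 − 32.625 = 11.885.
DWL = ½ × 23.3039 × 11.885 = 138.48.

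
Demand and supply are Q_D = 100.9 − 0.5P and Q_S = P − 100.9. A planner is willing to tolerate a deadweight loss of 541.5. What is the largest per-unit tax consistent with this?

In inverse form: demand P = 201.8 − 2Q, supply P = 100.9 + Q.
Competitive equilibrium: 201.8 − 2Q = 100.9 + Q → Q* = 33.6333, P* = 134.5333.
A tax t gives ΔQ = t/3 and wedge t, so DWL = t²/6.
t²/6 = 541.5 → t² = 3249 → t = 57.

57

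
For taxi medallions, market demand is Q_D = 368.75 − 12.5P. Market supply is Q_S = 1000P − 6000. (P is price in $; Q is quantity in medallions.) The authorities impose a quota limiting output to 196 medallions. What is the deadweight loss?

In inverse form: demand P = 29.5 − 0.08Q, supply P = 6 + 0.001Q.
Competitive equilibrium: 29.5 − 0.08Q = 6 + 0.001Q → Q* = 290.1235, P* = 6.2901.
At Q = 196: demand price = 29.5 − 0.08·196 = 13.82; supply price = 6 + 0.001·196 = 6.196.
ΔQ = 290.1235 − 196 = 94.1235; wedge = 13.82 − 6.196 = 7.624.
Welfare loss = ½ × 94.1235 × 7.624 = $358.80.

$358.80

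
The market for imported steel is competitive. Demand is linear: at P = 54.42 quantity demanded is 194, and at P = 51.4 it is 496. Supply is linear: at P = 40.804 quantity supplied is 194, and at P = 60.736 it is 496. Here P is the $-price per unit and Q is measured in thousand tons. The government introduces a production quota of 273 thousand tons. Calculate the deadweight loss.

Demand slope = (51.4 − 54.42)/(496 − 194) = −0.01, so P = 56.36 − 0.01Q.
Supply slope = (60.736 − 40.804)/(496 − 194) = 0.066, so P = 28 + 0.066Q.
Competitive equilibrium: 56.36 − 0.01Q = 28 + 0.066Q → Q* = 373.1579, P* = 52.6284.
At Q = 273: demand price = 56.36 − 0.01·273 = 53.63; supply price = 28 + 0.066·273 = 46.018.
ΔQ = 373.1579 − 273 = 100.1579; wedge = 53.63 − 46.018 = 7.612.
DWL = ½ × 100.1579 × 7.612 = $381.20 thousand.

$381.20 thousand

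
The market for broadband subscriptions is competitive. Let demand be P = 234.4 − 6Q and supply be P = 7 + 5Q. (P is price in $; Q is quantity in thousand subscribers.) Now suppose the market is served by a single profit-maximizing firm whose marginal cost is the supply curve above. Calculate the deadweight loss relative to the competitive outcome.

Competitive equilibrium: 234.4 − 6Q = 7 + 5Q → Q* = 20.6727, P* = 110.3636.
Marginal revenue: MR = 234.4 − 12Q. Set MR = MC: 234.4 − 12Q = 7 + 5Q → Q_m = 13.3765.
Price P_m = 234.4 − 6·13.3765 = 154.141; MC(Q_m) = 7 + 5·13.3765 = 73.8825.
Competitive Q* = 20.6727, so ΔQ = 7.2962; wedge = 154.141 − 73.8825 = 80.2585.
The triangle = ½ × 7.2962 × 80.2585 = $292.79 thousand.

$292.79 thousand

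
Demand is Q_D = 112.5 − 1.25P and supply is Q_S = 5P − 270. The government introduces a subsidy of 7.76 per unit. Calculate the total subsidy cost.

339.58

In inverse form: demand P = 90 − 0.8Q, supply P = 54 + 0.2Q.
Competitive equilibrium: 90 − 0.8Q = 54 + 0.2Q → Q* = 36, P* = 61.2.
The subsidy lowers effective supply by 7.76: P = 46.24 + 0.2Q.
New quantity: 90 − 0.8Q = 46.24 + 0.2Q → Q' = 43.76.
Total subsidy cost = 7.76 × 43.76 = 339.58.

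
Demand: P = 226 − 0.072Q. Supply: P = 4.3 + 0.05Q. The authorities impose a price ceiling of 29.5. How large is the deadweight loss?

Competitive equilibrium: 226 − 0.072Q = 4.3 + 0.05Q → Q* = 1817.2131, P* = 95.1607.
At the ceiling P = 29.5, quantity supplied = (29.5 − 4.3)/0.05 = 504.
Willingness to pay at Q' = 504: 226 − 0.072·504 = 189.712.
ΔQ = 1817.2131 − 504 = 1313.2131; wedge = 189.712 − 29.5 = 160.212.
Welfare loss = ½ × 1313.2131 × 160.212 = 105196.25.

105196.25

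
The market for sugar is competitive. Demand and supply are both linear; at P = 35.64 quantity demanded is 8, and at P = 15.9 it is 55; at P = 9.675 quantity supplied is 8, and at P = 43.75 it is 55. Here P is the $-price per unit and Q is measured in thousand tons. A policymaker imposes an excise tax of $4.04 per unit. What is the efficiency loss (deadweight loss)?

$7.13 thousand

Demand slope = (15.9 − 35.64)/(55 − 8) = −0.42, so P = 39 − 0.42Q.
Supply slope = (43.75 − 9.675)/(55 − 8) = 0.725, so P = 3.875 + 0.725Q.
Competitive equilibrium: 39 − 0.42Q = 3.875 + 0.725Q → Q* = 30.6769, P* = 26.1157.
With the tax, the buyer price exceeds the seller price by 4.04: (39 − 0.42Q) − (3.875 + 0.725Q) = 4.04 → Q' = 27.1485.
ΔQ = 30.6769 − 27.1485 = 3.5284; the wedge equals the tax, 4.04.
Deadweight loss = ½ × 3.5284 × 4.04 = $7.13 thousand.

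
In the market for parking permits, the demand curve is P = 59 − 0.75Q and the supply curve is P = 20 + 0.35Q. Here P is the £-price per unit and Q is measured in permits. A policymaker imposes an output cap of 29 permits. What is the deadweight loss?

Competitive equilibrium: 59 − 0.75Q = 20 + 0.35Q → Q* = 35.4545, P* = 32.4091.
At Q = 29: demand price = 59 − 0.75·29 = 37.25; supply price = 20 + 0.35·29 = 30.15.
ΔQ = 35.4545 − 29 = 6.4545; wedge = 37.25 − 30.15 = 7.1.
Welfare loss = ½ × 6.4545 × 7.1 = £22.91.

£22.91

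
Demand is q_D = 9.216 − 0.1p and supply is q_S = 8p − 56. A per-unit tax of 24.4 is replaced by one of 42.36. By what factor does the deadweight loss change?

3.014

In inverse form: demand p = 92.16 − 10q, supply p = 7 + 0.125q.
Competitive equilibrium: 92.16 − 10q = 7 + 0.125q → q* = 8.4109, p* = 8.0514.
For a per-unit tax t: Δq = t/10.125, so DWL = ½·t·(t/10.125) = t²/20.25.
At t = 24.4: DWL = 29.400. At t = 42.36: DWL = 88.611.
Ratio = (42.36/24.4)² = 3.014.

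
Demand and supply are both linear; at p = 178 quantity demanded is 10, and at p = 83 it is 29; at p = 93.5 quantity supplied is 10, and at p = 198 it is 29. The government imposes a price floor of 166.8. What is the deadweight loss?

177.07

Demand slope = (83 − 178)/(29 − 10) = −5, so p = 228 − 5q.
Supply slope = (198 − 93.5)/(29 − 10) = 5.5, so p = 38.5 + 5.5q.
Competitive equilibrium: 228 − 5q = 38.5 + 5.5q → q* = 18.0476, p* = 137.7619.
At the floor p = 166.8, quantity demanded = (228 − 166.8)/5 = 12.24.
Sellers' marginal cost at q' = 12.24: 38.5 + 5.5·12.24 = 105.82.
Δq = 18.0476 − 12.24 = 5.8076; wedge = 166.8 − 105.82 = 60.98.
The triangle = ½ × 5.8076 × 60.98 = 177.07.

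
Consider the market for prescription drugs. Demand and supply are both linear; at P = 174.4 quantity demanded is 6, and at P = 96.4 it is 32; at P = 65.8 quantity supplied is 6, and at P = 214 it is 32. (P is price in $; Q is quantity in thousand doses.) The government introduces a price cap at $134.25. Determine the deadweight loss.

Demand slope = (96.4 − 174.4)/(32 − 6) = −3, so P = 192.4 − 3Q.
Supply slope = (214 − 65.8)/(32 − 6) = 5.7, so P = 31.6 + 5.7Q.
Competitive equilibrium: 192.4 − 3Q = 31.6 + 5.7Q → Q* = 18.4828, P* = 136.9517.
At the ceiling P = 134.25, quantity supplied = (134.25 − 31.6)/5.7 = 18.0088.
Willingness to pay at Q' = 18.0088: 192.4 − 3·18.0088 = 138.3736.
ΔQ = 18.4828 − 18.0088 = 0.474; wedge = 138.3736 − 134.25 = 4.1236.
Welfare loss = ½ × 0.474 × 4.1236 = $0.98 thousand.

$0.98 thousand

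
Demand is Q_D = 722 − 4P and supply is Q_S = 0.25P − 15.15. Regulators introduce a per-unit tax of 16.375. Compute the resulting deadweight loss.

In inverse form: demand P = 180.5 − 0.25Q, supply P = 60.6 + 4Q.
Competitive equilibrium: 180.5 − 0.25Q = 60.6 + 4Q → Q* = 28.2118, P* = 173.4471.
With the tax, the buyer price exceeds the seller price by 16.375: (180.5 − 0.25Q) − (60.6 + 4Q) = 16.375 → Q' = 24.3588.
ΔQ = 28.2118 − 24.3588 = 3.853; the wedge equals the tax, 16.375.
The triangle = ½ × 3.853 × 16.375 = 31.55.

31.55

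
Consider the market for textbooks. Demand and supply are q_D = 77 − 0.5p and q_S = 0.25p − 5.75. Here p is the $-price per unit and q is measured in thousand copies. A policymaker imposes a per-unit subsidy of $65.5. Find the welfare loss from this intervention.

In inverse form: demand p = 154 − 2q, supply p = 23 + 4q.
Competitive equilibrium: 154 − 2q = 23 + 4q → q* = 21.8333, p* = 110.3333.
The subsidy lowers effective supply by 65.5: p = 4q − 42.5.
New quantity: 154 − 2q = 4q − 42.5 → q' = 32.75.
Overproduction Δq = 32.75 − 21.8333 = 10.9167; wedge = subsidy = 65.5.
The triangle = ½ × 10.9167 × 65.5 = $357.52 thousand.

$357.52 thousand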